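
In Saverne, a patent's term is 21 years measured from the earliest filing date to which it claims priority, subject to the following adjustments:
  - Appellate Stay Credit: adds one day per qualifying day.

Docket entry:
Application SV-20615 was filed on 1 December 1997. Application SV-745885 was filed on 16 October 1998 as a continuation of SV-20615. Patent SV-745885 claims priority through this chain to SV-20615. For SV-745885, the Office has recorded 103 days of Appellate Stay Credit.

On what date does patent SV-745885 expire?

March 14, 2019

Earliest priority filing: 1 December 1997.
Base term: 1 December 1997 + 21 years → 1 December 2018.
Appellate Stay Credit: +103 days → 14 March 2019.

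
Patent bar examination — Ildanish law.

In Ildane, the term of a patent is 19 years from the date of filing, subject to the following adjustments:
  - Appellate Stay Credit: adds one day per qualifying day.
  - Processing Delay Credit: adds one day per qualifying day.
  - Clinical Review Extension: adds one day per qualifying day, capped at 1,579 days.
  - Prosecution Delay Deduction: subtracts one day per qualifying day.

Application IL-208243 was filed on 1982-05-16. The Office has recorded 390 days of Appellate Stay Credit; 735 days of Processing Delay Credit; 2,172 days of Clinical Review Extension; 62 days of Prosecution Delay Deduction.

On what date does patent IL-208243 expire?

Base term: filing date + 19 years → 16 May 2001.
Appellate Stay Credit: +390 days → 10 June 2002.
Processing Delay Credit: +735 days → 14 June 2004.
Clinical Review Extension: 2172 days claimed exceeds the 1579-day cap, so +1579 days → 10 October 2008.
Prosecution Delay Deduction: −62 days → 9 August 2008.

August 9, 2008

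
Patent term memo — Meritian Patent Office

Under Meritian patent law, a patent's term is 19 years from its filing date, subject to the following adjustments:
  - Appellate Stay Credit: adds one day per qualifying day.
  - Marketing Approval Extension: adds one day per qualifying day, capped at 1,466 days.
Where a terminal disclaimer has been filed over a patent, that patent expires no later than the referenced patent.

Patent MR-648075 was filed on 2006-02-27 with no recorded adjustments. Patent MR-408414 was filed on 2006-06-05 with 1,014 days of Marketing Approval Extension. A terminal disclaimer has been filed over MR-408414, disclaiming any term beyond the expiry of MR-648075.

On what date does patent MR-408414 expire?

Natural term of MR-408414:
  Base: filing + 19 years → 5 June 2025.
  Marketing Approval Extension: 1014 days (within the 1466-day cap) → +1014 days → 15 March 2028.
Expiry of referenced patent MR-648075:
  Base: filing + 19 years → 27 February 2025.
Terminal disclaimer: MR-408414 expires on the earlier of 15 March 2028 and 27 February 2025.

2025-02-27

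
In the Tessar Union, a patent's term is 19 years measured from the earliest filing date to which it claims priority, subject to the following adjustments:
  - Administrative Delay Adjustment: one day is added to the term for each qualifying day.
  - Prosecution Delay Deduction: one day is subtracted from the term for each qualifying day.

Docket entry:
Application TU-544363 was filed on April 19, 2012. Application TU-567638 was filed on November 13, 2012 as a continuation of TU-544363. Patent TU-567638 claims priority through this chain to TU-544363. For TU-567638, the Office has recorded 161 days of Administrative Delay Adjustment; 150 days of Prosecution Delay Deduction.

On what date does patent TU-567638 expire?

Earliest priority filing: 19 April 2012.
Base term: 19 April 2012 + 19 years → 19 April 2031.
Administrative Delay Adjustment: +161 days → 27 September 2031.
Prosecution Delay Deduction: −150 days → 30 April 2031.

April 30, 2031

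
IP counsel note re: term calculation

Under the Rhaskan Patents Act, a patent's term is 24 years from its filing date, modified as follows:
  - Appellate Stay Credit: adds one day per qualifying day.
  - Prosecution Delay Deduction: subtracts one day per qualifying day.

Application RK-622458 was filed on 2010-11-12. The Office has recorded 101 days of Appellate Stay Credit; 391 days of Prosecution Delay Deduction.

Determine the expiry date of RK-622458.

Base term: filing date + 24 years → 12 November 2034.
Appellate Stay Credit: +101 days → 21 February 2035.
Prosecution Delay Deduction: −391 days → 26 January 2034.

2034-01-26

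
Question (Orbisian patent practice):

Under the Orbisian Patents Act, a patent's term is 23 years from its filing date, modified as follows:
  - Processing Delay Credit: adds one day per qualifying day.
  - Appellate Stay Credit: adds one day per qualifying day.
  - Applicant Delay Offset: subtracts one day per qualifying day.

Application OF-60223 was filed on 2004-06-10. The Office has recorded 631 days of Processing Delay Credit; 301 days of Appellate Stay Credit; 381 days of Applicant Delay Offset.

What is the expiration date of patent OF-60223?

Base term: filing date + 23 years → 10 June 2027.
Processing Delay Credit: +631 days → 2 March 2029.
Appellate Stay Credit: +301 days → 28 December 2029.
Applicant Delay Offset: −381 days → 12 December 2028.

December 12, 2028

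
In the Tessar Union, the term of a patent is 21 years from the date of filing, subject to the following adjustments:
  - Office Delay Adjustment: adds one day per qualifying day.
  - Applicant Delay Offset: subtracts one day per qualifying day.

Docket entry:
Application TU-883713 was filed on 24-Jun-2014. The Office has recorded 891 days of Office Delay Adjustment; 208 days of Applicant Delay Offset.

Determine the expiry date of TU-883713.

Base term: filing date + 21 years → 24 June 2035.
Office Delay Adjustment: +891 days → 1 December 2037.
Applicant Delay Offset: −208 days → 7 May 2037.

May 7, 2037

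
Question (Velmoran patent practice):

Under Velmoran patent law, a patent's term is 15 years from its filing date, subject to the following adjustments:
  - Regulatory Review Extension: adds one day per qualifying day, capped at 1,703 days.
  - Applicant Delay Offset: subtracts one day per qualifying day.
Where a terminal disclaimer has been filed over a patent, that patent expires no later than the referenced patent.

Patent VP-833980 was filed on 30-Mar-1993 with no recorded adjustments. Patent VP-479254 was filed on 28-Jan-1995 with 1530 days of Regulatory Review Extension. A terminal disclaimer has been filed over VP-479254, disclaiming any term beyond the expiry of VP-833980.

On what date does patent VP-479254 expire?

March 30, 2008

Natural term of VP-479254:
  Base: filing + 15 years → 28 January 2010.
  Regulatory Review Extension: 1530 days (within the 1703-day cap) → +1530 days → 7 April 2014.
Expiry of referenced patent VP-833980:
  Base: filing + 15 years → 30 March 2008.
Terminal disclaimer: VP-479254 expires on the earlier of 7 April 2014 and 30 March 2008.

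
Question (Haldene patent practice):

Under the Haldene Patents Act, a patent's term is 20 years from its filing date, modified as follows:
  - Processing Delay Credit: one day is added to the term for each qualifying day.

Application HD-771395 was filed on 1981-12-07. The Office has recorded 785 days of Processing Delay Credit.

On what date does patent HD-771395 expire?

Base term: filing date + 20 years → 7 December 2001.
Processing Delay Credit: +785 days → 31 January 2004.

January 31, 2004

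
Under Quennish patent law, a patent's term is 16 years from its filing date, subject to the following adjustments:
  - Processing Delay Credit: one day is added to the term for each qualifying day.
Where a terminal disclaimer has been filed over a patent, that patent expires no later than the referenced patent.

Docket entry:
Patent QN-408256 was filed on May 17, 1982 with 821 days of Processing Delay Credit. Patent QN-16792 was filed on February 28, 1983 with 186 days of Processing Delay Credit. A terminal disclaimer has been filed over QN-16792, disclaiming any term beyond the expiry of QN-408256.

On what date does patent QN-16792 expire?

Natural term of QN-16792:
  Base: filing + 16 years → 28 February 1999.
  Processing Delay Credit: +186 days → 2 September 1999.
Expiry of referenced patent QN-408256:
  Base: filing + 16 years → 17 May 1998.
  Processing Delay Credit: +821 days → 15 August 2000.
Terminal disclaimer: QN-16792 expires on the earlier of 2 September 1999 and 15 August 2000.

September 2, 1999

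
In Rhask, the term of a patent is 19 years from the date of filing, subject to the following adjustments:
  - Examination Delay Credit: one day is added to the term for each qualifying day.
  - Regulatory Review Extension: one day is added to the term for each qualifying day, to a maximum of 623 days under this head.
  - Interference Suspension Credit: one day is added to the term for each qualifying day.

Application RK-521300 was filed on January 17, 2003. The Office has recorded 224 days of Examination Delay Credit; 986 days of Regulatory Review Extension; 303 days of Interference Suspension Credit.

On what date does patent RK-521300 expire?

Base term: filing date + 19 years → 17 January 2022.
Examination Delay Credit: +224 days → 29 August 2022.
Regulatory Review Extension: 986 days claimed exceeds the 623-day cap, so +623 days → 13 May 2024.
Interference Suspension Credit: +303 days → 12 March 2025.

2025-03-12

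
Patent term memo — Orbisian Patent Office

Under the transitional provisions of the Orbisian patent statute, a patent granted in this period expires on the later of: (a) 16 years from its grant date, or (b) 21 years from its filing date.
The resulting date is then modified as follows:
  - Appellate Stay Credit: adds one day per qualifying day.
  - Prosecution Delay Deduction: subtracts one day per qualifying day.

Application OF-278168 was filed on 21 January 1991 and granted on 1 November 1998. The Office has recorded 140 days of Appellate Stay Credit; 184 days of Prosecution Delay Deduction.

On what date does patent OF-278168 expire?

September 18, 2014

(a) grant + 16 years → 1 November 2014.
(b) filing + 21 years → 21 January 2012.
Later of the two: 1 November 2014.
Appellate Stay Credit: +140 days → 21 March 2015.
Prosecution Delay Deduction: −184 days → 18 September 2014.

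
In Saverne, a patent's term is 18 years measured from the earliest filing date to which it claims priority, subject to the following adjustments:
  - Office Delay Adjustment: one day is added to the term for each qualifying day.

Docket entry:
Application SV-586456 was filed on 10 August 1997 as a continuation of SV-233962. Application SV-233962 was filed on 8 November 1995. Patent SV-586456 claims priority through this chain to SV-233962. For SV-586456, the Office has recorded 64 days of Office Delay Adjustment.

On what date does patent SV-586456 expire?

2014-01-11

Earliest priority filing: 8 November 1995.
Base term: 8 November 1995 + 18 years → 8 November 2013.
Office Delay Adjustment: +64 days → 11 January 2014.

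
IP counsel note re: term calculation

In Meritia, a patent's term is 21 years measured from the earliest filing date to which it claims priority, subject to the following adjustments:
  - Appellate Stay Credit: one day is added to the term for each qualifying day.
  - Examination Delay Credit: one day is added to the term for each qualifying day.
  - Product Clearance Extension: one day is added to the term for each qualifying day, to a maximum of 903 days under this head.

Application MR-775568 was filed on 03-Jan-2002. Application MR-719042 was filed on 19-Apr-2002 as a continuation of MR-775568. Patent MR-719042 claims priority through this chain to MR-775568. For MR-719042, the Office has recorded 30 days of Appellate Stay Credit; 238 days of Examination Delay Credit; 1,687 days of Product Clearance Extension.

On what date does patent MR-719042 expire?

Earliest priority filing: 3 January 2002.
Base term: 3 January 2002 + 21 years → 3 January 2023.
Appellate Stay Credit: +30 days → 2 February 2023.
Examination Delay Credit: +238 days → 28 September 2023.
Product Clearance Extension: 1687 days claimed exceeds the 903-day cap, so +903 days → 19 March 2026.

March 19, 2026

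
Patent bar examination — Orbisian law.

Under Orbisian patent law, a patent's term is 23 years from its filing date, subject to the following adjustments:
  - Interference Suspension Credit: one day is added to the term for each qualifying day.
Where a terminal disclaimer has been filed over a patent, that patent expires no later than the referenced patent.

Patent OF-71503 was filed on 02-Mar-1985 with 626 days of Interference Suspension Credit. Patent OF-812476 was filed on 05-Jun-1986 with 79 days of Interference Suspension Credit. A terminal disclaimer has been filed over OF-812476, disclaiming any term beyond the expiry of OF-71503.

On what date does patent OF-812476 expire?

Natural term of OF-812476:
  Base: filing + 23 years → 5 June 2009.
  Interference Suspension Credit: +79 days → 23 August 2009.
Expiry of referenced patent OF-71503:
  Base: filing + 23 years → 2 March 2008.
  Interference Suspension Credit: +626 days → 18 November 2009.
Terminal disclaimer: OF-812476 expires on the earlier of 23 August 2009 and 18 November 2009.

2009-08-23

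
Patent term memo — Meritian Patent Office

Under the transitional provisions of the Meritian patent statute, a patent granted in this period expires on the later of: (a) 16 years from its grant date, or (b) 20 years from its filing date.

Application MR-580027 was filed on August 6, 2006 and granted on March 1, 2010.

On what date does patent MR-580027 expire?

(a) grant + 16 years → 1 March 2026.
(b) filing + 20 years → 6 August 2026.
Later of the two: 6 August 2026.

2026-08-06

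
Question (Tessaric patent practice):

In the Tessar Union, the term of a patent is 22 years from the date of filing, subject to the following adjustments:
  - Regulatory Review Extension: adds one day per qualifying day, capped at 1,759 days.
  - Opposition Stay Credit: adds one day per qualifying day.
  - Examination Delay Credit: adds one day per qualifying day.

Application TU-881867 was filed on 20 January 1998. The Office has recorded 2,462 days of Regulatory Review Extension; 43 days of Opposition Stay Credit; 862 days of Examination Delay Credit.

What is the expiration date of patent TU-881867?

2027-05-07

Base term: filing date + 22 years → 20 January 2020.
Regulatory Review Extension: 2462 days claimed exceeds the 1759-day cap, so +1759 days → 13 November 2024.
Opposition Stay Credit: +43 days → 26 December 2024.
Examination Delay Credit: +862 days → 7 May 2027.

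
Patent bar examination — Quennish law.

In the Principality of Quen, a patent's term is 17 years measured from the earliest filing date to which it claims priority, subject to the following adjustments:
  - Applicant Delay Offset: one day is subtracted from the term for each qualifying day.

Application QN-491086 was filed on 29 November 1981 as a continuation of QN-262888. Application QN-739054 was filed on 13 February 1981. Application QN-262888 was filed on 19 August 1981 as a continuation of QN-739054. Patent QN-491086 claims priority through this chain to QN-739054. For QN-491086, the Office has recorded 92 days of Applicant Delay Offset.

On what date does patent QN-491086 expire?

Earliest priority filing: 13 February 1981.
Base term: 13 February 1981 + 17 years → 13 February 1998.
Applicant Delay Offset: −92 days → 13 November 1997.

1997-11-13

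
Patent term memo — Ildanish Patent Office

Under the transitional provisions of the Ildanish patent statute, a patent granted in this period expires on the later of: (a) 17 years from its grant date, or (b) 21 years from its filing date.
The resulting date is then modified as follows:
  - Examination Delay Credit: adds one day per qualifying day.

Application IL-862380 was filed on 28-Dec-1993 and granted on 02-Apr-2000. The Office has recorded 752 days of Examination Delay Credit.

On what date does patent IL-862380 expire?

(a) grant + 17 years → 2 April 2017.
(b) filing + 21 years → 28 December 2014.
Later of the two: 2 April 2017.
Examination Delay Credit: +752 days → 24 April 2019.

April 24, 2019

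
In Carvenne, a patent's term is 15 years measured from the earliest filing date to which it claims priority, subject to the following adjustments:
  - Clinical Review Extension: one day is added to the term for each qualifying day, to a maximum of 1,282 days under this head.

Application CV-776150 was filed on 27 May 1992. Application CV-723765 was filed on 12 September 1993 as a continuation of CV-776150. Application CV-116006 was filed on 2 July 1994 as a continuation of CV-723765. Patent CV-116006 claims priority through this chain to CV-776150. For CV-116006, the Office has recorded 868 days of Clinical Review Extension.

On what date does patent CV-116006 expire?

2009-10-11

Earliest priority filing: 27 May 1992.
Base term: 27 May 1992 + 15 years → 27 May 2007.
Clinical Review Extension: 868 days (within the 1282-day cap) → +868 days → 11 October 2009.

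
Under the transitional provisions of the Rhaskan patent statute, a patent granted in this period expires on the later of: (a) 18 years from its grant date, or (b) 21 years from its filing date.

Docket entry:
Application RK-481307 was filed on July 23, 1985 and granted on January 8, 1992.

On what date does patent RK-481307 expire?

2010-01-08

(a) grant + 18 years → 8 January 2010.
(b) filing + 21 years → 23 July 2006.
Later of the two: 8 January 2010.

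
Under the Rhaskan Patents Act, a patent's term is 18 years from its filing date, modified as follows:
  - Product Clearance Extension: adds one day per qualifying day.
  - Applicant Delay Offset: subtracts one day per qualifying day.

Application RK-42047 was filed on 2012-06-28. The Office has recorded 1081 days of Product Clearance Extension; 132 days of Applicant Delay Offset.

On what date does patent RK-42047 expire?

February 1, 2033

Base term: filing date + 18 years → 28 June 2030.
Product Clearance Extension: +1081 days → 13 June 2033.
Applicant Delay Offset: −132 days → 1 February 2033.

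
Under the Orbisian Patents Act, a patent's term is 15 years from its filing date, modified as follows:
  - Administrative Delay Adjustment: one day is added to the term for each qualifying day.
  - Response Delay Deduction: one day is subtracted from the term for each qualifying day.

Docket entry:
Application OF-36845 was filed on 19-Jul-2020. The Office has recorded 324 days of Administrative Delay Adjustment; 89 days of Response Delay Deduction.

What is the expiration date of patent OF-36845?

March 10, 2036

Base term: filing date + 15 years → 19 July 2035.
Administrative Delay Adjustment: +324 days → 7 June 2036.
Response Delay Deduction: −89 days → 10 March 2036.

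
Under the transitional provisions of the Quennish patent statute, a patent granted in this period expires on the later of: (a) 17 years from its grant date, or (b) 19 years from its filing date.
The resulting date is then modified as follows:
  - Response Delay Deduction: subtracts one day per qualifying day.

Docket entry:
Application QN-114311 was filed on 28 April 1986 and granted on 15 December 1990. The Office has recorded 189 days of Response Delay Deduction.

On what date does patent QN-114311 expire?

(a) grant + 17 years → 15 December 2007.
(b) filing + 19 years → 28 April 2005.
Later of the two: 15 December 2007.
Response Delay Deduction: −189 days → 9 June 2007.

2007-06-09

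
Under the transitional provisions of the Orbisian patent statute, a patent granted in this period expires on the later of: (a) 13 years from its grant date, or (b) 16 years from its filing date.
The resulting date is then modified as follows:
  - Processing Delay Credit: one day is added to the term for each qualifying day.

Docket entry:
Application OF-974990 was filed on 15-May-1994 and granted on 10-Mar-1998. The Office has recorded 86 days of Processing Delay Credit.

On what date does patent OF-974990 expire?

June 4, 2011

(a) grant + 13 years → 10 March 2011.
(b) filing + 16 years → 15 May 2010.
Later of the two: 10 March 2011.
Processing Delay Credit: +86 days → 4 June 2011.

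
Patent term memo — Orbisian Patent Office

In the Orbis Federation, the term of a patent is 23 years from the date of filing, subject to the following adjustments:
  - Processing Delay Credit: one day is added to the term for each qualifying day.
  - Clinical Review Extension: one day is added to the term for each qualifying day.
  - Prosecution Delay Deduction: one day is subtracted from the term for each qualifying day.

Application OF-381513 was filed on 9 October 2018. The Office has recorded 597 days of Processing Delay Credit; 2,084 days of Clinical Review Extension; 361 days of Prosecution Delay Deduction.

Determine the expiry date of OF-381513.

Base term: filing date + 23 years → 9 October 2041.
Processing Delay Credit: +597 days → 29 May 2043.
Clinical Review Extension: +2084 days → 10 February 2049.
Prosecution Delay Deduction: −361 days → 15 February 2048.

February 15, 2048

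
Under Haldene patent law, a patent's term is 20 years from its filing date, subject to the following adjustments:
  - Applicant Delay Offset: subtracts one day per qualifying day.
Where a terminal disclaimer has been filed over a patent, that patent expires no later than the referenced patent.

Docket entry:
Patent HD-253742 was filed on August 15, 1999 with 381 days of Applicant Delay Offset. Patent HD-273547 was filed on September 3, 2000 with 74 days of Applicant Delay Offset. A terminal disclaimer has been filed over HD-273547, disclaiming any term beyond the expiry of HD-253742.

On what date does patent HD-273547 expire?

Natural term of HD-273547:
  Base: filing + 20 years → 3 September 2020.
  Applicant Delay Offset: −74 days → 21 June 2020.
Expiry of referenced patent HD-253742:
  Base: filing + 20 years → 15 August 2019.
  Applicant Delay Offset: −381 days → 30 July 2018.
Terminal disclaimer: HD-273547 expires on the earlier of 21 June 2020 and 30 July 2018.

2018-07-30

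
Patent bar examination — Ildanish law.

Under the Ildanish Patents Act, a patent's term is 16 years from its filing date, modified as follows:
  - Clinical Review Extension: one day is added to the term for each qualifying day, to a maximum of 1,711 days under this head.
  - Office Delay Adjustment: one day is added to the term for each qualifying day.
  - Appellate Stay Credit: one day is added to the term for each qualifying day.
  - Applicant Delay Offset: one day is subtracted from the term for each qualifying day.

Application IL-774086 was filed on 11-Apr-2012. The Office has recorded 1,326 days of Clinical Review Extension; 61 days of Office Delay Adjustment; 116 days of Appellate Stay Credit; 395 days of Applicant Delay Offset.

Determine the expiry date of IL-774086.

Base term: filing date + 16 years → 11 April 2028.
Clinical Review Extension: 1326 days (within the 1711-day cap) → +1326 days → 28 November 2031.
Office Delay Adjustment: +61 days → 28 January 2032.
Appellate Stay Credit: +116 days → 23 May 2032.
Applicant Delay Offset: −395 days → 24 April 2031.

2031-04-24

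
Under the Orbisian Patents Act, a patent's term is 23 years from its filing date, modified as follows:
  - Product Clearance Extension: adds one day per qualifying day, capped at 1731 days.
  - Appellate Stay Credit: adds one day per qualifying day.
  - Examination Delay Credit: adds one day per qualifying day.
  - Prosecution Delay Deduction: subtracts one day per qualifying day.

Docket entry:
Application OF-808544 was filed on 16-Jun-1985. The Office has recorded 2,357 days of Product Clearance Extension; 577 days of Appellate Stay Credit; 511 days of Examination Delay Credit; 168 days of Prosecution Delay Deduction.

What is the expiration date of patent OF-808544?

2015-09-19

Base term: filing date + 23 years → 16 June 2008.
Product Clearance Extension: 2357 days claimed exceeds the 1731-day cap, so +1731 days → 13 March 2013.
Appellate Stay Credit: +577 days → 11 October 2014.
Examination Delay Credit: +511 days → 5 March 2016.
Prosecution Delay Deduction: −168 days → 19 September 2015.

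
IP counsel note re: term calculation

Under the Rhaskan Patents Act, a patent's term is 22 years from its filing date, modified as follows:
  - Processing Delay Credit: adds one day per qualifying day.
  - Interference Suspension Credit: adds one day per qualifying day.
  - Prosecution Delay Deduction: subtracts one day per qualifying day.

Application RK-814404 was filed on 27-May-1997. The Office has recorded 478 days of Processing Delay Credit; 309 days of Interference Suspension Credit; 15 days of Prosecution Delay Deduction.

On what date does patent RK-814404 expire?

2021-07-07

Base term: filing date + 22 years → 27 May 2019.
Processing Delay Credit: +478 days → 16 September 2020.
Interference Suspension Credit: +309 days → 22 July 2021.
Prosecution Delay Deduction: −15 days → 7 July 2021.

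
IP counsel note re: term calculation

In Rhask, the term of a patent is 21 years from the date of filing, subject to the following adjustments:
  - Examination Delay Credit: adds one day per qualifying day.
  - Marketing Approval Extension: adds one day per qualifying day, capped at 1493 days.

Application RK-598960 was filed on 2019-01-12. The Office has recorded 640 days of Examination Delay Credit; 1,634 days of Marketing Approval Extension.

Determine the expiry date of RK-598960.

2045-11-14

Base term: filing date + 21 years → 12 January 2040.
Examination Delay Credit: +640 days → 13 October 2041.
Marketing Approval Extension: 1634 days claimed exceeds the 1493-day cap, so +1493 days → 14 November 2045.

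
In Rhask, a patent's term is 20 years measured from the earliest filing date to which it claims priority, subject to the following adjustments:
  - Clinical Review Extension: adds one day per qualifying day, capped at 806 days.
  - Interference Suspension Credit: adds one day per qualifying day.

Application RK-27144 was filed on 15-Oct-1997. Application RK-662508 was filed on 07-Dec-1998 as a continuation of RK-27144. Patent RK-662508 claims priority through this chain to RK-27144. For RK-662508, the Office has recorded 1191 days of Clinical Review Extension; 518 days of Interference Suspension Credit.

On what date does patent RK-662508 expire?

2021-05-31

Earliest priority filing: 15 October 1997.
Base term: 15 October 1997 + 20 years → 15 October 2017.
Clinical Review Extension: 1191 days claimed exceeds the 806-day cap, so +806 days → 30 December 2019.
Interference Suspension Credit: +518 days → 31 May 2021.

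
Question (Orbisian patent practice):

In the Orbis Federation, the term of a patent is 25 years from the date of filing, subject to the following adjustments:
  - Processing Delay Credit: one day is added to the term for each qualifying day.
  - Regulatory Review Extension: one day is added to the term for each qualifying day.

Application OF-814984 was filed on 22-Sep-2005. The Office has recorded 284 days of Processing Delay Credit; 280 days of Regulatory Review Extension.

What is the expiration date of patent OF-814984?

Base term: filing date + 25 years → 22 September 2030.
Processing Delay Credit: +284 days → 3 July 2031.
Regulatory Review Extension: +280 days → 8 April 2032.

April 8, 2032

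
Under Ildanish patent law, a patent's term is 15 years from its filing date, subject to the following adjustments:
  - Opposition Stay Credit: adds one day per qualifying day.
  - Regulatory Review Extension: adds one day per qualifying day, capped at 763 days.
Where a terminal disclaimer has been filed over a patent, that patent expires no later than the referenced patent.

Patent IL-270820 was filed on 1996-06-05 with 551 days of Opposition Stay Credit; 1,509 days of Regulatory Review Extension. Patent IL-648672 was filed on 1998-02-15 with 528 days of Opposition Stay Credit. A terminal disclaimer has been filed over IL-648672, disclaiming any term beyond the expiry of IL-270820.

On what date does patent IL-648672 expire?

July 28, 2014

Natural term of IL-648672:
  Base: filing + 15 years → 15 February 2013.
  Opposition Stay Credit: +528 days → 28 July 2014.
Expiry of referenced patent IL-270820:
  Base: filing + 15 years → 5 June 2011.
  Opposition Stay Credit: +551 days → 7 December 2012.
  Regulatory Review Extension: 1509 days claimed exceeds the 763-day cap, so +763 days → 9 January 2015.
Terminal disclaimer: IL-648672 expires on the earlier of 28 July 2014 and 9 January 2015.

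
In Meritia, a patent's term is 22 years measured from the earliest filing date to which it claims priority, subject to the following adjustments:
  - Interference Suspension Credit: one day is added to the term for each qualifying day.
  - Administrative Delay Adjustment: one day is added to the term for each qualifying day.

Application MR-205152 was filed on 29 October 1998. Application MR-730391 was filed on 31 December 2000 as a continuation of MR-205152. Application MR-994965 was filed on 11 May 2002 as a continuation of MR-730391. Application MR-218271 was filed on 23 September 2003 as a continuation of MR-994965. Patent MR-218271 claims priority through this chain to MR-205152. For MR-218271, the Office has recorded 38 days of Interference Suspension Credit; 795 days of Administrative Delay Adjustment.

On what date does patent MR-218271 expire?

February 9, 2023

Earliest priority filing: 29 October 1998.
Base term: 29 October 1998 + 22 years → 29 October 2020.
Interference Suspension Credit: +38 days → 6 December 2020.
Administrative Delay Adjustment: +795 days → 9 February 2023.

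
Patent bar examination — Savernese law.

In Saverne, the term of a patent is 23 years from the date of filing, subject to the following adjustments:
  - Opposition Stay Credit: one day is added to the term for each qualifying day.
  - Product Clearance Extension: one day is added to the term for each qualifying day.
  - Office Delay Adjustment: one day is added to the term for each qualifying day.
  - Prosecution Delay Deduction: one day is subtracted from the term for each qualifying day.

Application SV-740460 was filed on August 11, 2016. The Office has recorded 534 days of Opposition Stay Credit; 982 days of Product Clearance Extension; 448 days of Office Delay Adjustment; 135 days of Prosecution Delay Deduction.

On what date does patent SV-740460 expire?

August 13, 2044

Base term: filing date + 23 years → 11 August 2039.
Opposition Stay Credit: +534 days → 26 January 2041.
Product Clearance Extension: +982 days → 5 October 2043.
Office Delay Adjustment: +448 days → 26 December 2044.
Prosecution Delay Deduction: −135 days → 13 August 2044.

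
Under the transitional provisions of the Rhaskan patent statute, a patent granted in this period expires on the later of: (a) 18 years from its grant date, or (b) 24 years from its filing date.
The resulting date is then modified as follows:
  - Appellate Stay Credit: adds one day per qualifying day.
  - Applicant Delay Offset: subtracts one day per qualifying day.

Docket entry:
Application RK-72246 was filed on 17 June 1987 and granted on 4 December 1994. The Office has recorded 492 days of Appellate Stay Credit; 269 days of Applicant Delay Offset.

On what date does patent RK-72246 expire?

2013-07-15

(a) grant + 18 years → 4 December 2012.
(b) filing + 24 years → 17 June 2011.
Later of the two: 4 December 2012.
Appellate Stay Credit: +492 days → 10 April 2014.
Applicant Delay Offset: −269 days → 15 July 2013.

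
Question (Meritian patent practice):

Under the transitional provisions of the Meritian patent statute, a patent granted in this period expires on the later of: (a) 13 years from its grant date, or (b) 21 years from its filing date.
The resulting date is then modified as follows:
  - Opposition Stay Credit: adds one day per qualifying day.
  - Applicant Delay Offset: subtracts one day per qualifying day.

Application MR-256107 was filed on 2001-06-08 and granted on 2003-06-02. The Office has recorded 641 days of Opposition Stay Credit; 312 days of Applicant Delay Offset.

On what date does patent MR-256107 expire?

May 3, 2023

(a) grant + 13 years → 2 June 2016.
(b) filing + 21 years → 8 June 2022.
Later of the two: 8 June 2022.
Opposition Stay Credit: +641 days → 10 March 2024.
Applicant Delay Offset: −312 days → 3 May 2023.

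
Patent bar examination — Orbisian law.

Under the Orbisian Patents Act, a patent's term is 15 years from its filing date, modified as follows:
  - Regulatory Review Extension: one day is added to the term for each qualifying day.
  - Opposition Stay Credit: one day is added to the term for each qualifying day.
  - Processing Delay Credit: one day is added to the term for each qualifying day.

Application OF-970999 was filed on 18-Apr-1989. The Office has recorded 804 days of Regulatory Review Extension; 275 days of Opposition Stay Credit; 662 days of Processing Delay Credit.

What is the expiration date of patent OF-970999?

Base term: filing date + 15 years → 18 April 2004.
Regulatory Review Extension: +804 days → 1 July 2006.
Opposition Stay Credit: +275 days → 2 April 2007.
Processing Delay Credit: +662 days → 23 January 2009.

January 23, 2009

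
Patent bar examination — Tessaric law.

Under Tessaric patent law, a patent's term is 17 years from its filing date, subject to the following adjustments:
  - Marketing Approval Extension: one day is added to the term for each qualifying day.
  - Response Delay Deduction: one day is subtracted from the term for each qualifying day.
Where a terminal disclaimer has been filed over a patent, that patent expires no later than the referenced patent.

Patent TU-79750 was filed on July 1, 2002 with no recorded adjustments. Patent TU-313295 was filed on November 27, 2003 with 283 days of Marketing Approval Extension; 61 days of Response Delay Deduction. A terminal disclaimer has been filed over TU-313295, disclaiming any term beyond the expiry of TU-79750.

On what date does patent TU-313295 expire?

Natural term of TU-313295:
  Base: filing + 17 years → 27 November 2020.
  Marketing Approval Extension: +283 days → 6 September 2021.
  Response Delay Deduction: −61 days → 7 July 2021.
Expiry of referenced patent TU-79750:
  Base: filing + 17 years → 1 July 2019.
Terminal disclaimer: TU-313295 expires on the earlier of 7 July 2021 and 1 July 2019.

July 1, 2019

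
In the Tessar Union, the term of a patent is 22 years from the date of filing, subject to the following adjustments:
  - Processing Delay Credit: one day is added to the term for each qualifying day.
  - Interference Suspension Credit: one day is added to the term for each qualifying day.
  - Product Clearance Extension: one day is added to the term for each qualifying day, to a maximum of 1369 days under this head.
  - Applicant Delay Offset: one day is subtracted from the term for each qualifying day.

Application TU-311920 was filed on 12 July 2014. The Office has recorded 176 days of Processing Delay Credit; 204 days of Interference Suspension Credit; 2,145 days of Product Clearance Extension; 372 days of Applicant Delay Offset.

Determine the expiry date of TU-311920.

2040-04-19

Base term: filing date + 22 years → 12 July 2036.
Processing Delay Credit: +176 days → 4 January 2037.
Interference Suspension Credit: +204 days → 27 July 2037.
Product Clearance Extension: 2145 days claimed exceeds the 1369-day cap, so +1369 days → 26 April 2041.
Applicant Delay Offset: −372 days → 19 April 2040.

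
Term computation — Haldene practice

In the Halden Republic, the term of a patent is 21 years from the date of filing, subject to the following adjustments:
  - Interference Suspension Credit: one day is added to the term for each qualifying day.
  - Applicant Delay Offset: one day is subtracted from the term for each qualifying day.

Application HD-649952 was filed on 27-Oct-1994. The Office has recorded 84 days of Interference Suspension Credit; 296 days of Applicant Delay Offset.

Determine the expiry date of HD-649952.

March 29, 2015

Base term: filing date + 21 years → 27 October 2015.
Interference Suspension Credit: +84 days → 19 January 2016.
Applicant Delay Offset: −296 days → 29 March 2015.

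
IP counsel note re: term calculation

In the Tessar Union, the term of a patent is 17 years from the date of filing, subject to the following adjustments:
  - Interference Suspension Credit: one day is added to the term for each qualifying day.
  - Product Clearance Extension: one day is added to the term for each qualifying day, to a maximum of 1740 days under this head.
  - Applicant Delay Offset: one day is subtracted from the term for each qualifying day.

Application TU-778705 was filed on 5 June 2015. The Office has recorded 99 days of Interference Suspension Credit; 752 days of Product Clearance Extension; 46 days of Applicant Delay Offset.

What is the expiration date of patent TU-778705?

2034-08-19

Base term: filing date + 17 years → 5 June 2032.
Interference Suspension Credit: +99 days → 12 September 2032.
Product Clearance Extension: 752 days (within the 1740-day cap) → +752 days → 4 October 2034.
Applicant Delay Offset: −46 days → 19 August 2034.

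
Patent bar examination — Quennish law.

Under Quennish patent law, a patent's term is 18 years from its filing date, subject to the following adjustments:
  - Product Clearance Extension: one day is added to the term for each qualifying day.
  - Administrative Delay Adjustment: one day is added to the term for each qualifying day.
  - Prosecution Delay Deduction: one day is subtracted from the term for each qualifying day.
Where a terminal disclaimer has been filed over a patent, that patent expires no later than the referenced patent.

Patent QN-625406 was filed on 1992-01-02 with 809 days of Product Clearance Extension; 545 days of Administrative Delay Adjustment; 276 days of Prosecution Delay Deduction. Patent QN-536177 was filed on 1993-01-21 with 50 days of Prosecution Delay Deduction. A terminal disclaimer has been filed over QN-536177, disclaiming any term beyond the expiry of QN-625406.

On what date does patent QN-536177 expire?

Natural term of QN-536177:
  Base: filing + 18 years → 21 January 2011.
  Prosecution Delay Deduction: −50 days → 2 December 2010.
Expiry of referenced patent QN-625406:
  Base: filing + 18 years → 2 January 2010.
  Product Clearance Extension: +809 days → 21 March 2012.
  Administrative Delay Adjustment: +545 days → 17 September 2013.
  Prosecution Delay Deduction: −276 days → 15 December 2012.
Terminal disclaimer: QN-536177 expires on the earlier of 2 December 2010 and 15 December 2012.

2010-12-02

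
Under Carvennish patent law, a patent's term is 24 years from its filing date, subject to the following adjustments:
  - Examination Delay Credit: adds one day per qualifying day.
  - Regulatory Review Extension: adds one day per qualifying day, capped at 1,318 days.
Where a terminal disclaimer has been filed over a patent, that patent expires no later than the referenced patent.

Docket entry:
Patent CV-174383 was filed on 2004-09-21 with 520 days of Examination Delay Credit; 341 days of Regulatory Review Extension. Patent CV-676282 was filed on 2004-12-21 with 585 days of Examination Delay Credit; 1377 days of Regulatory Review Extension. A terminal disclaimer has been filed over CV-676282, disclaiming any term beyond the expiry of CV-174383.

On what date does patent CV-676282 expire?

January 30, 2031

Natural term of CV-676282:
  Base: filing + 24 years → 21 December 2028.
  Examination Delay Credit: +585 days → 29 July 2030.
  Regulatory Review Extension: 1377 days claimed exceeds the 1318-day cap, so +1318 days → 8 March 2034.
Expiry of referenced patent CV-174383:
  Base: filing + 24 years → 21 September 2028.
  Examination Delay Credit: +520 days → 23 February 2030.
  Regulatory Review Extension: 341 days (within the 1318-day cap) → +341 days → 30 January 2031.
Terminal disclaimer: CV-676282 expires on the earlier of 8 March 2034 and 30 January 2031.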